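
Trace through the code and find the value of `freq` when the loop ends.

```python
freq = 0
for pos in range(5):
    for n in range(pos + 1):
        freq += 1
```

Let's trace through this code step by step.

Initialize: freq = 0
Entering loop: for pos in range(5):
After iteration 1: pos = 0, freq = 1, n = 0
After iteration 2: pos = 1, freq = 3, n = 1
After iteration 3: pos = 2, freq = 6, n = 2
After iteration 4: pos = 3, freq = 10, n = 3
After iteration 5: pos = 4, freq = 15, n = 4
Loop ends.

Final answer: 15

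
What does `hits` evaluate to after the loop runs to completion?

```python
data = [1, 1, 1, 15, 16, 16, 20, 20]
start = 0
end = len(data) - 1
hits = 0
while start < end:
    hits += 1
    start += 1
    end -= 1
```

Let's trace through this code step by step.

Initialize: data = [1, 1, 1, 15, 16, 16, 20, 20]
Initialize: start = 0
Initialize: end = 7
Initialize: hits = 0
Entering loop: while start < end:
After iteration 1: start = 1, end = 6, hits = 1
After iteration 2: start = 2, end = 5, hits = 2
After iteration 3: start = 3, end = 4, hits = 3
After iteration 4: start = 4, end = 3, hits = 4
Loop ends.

Final answer: 4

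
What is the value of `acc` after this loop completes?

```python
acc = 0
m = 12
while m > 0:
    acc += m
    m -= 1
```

Let's trace through this code step by step.

Initialize: acc = 0
Initialize: m = 12
Entering loop: while m > 0:
After iteration 1: acc = 12, m = 11
After iteration 2: acc = 23, m = 10
After iteration 3: acc = 33, m = 9
After iteration 4: acc = 42, m = 8
After iteration 5: acc = 50, m = 7
After iteration 6: acc = 57, m = 6
After iteration 7: acc = 63, m = 5
After iteration 8: acc = 68, m = 4
After iteration 9: acc = 72, m = 3
After iteration 10: acc = 75, m = 2
After iteration 11: acc = 77, m = 1
After iteration 12: acc = 78, m = 0
Loop ends.

Final answer: 78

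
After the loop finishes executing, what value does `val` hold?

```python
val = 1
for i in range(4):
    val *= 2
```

Let's trace through this code step by step.

Initialize: val = 1
Entering loop: for i in range(4):
After iteration 1: i = 0, val = 2
After iteration 2: i = 1, val = 4
After iteration 3: i = 2, val = 8
After iteration 4: i = 3, val = 16
Loop ends.

Final answer: 16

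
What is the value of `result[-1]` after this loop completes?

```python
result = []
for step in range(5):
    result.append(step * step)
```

Let's trace through this code step by step.

Initialize: result = []
Entering loop: for step in range(5):
After iteration 1: step = 0, result = [0]
After iteration 2: step = 1, result = [0, 1]
After iteration 3: step = 2, result = [0, 1, 4]
After iteration 4: step = 3, result = [0, 1, 4, 9]
After iteration 5: step = 4, result = [0, 1, 4, 9, 16]
Loop ends.
result[-1] = 16

Final answer: 16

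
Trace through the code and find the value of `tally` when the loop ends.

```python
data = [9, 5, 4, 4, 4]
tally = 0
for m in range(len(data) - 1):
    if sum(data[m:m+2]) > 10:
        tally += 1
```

Let's trace through this code step by step.

Initialize: data = [9, 5, 4, 4, 4]
Initialize: tally = 0
Entering loop: for m in range(len(data) - 1):
After iteration 1: m = 0, tally = 1
After iteration 2: m = 1, tally = 1
After iteration 3: m = 2, tally = 1
After iteration 4: m = 3, tally = 1
Loop ends.

Final answer: 1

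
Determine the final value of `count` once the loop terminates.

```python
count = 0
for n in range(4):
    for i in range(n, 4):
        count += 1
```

Let's trace through this code step by step.

Initialize: count = 0
Entering loop: for n in range(4):
After iteration 1: n = 0, count = 4
After iteration 2: n = 1, count = 7
After iteration 3: n = 2, count = 9
After iteration 4: n = 3, count = 10
Loop ends.

Final answer: 10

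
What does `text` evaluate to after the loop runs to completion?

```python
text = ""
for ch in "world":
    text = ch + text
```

Let's trace through this code step by step.

Initialize: text = ''
Entering loop: for ch in "world":
After iteration 1: ch = 'w', text = 'w'
After iteration 2: ch = 'o', text = 'ow'
After iteration 3: ch = 'r', text = 'row'
After iteration 4: ch = 'l', text = 'lrow'
After iteration 5: ch = 'd', text = 'dlrow'
Loop ends.

Final answer: 'dlrow'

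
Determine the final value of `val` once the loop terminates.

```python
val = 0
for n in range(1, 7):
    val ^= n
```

Let's trace through this code step by step.

Initialize: val = 0
Entering loop: for n in range(1, 7):
After iteration 1: n = 1, val = 1
After iteration 2: n = 2, val = 3
After iteration 3: n = 3, val = 0
After iteration 4: n = 4, val = 4
After iteration 5: n = 5, val = 1
After iteration 6: n = 6, val = 7
Loop ends.

Final answer: 7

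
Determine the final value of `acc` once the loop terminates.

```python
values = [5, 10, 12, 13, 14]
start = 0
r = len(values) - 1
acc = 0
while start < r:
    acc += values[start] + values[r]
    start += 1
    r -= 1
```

Let's trace through this code step by step.

Initialize: values = [5, 10, 12, 13, 14]
Initialize: start = 0
Initialize: r = 4
Initialize: acc = 0
Entering loop: while start < r:
After iteration 1: start = 1, r = 3, acc = 19
After iteration 2: start = 2, r = 2, acc = 42
Loop ends.

Final answer: 42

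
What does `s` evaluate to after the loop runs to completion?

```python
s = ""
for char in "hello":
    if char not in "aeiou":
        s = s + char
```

Let's trace through this code step by step.

Initialize: s = ''
Entering loop: for char in "hello":
After iteration 1: char = 'h', s = 'h'
After iteration 2: char = 'e', s = 'h'
After iteration 3: char = 'l', s = 'hl'
After iteration 4: char = 'l', s = 'hll'
After iteration 5: char = 'o', s = 'hll'
Loop ends.

Final answer: 'hll'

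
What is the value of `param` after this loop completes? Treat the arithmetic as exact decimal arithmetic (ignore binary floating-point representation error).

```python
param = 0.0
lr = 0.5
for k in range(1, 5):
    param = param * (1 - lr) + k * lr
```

Let's trace through this code step by step.

Initialize: param = 0.0
Initialize: lr = 0.5
Entering loop: for k in range(1, 5):
After iteration 1: k = 1, param = 0.5
After iteration 2: k = 2, param = 1.25
After iteration 3: k = 3, param = 2.125
After iteration 4: k = 4, param = 3.0625
Loop ends.

Final answer: 3.0625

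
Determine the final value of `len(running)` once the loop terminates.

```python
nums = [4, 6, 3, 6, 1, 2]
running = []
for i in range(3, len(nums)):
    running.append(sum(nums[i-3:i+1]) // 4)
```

Let's trace through this code step by step.

Initialize: nums = [4, 6, 3, 6, 1, 2]
Initialize: running = []
Entering loop: for i in range(3, len(nums)):
After iteration 1: i = 3, running = [4]
After iteration 2: i = 4, running = [4, 4]
After iteration 3: i = 5, running = [4, 4, 3]
Loop ends.
len(running) = 3

Final answer: 3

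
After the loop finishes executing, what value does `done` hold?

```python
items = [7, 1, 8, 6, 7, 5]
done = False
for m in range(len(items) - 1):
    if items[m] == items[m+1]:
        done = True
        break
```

Let's trace through this code step by step.

Initialize: items = [7, 1, 8, 6, 7, 5]
Initialize: done = False
Entering loop: for m in range(len(items) - 1):
After iteration 1: m = 0, done = False
After iteration 2: m = 1, done = False
After iteration 3: m = 2, done = False
After iteration 4: m = 3, done = False
After iteration 5: m = 4, done = False
Loop ends.

Final answer: False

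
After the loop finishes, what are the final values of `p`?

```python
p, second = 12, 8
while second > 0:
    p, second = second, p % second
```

Let's trace through this code step by step.

Initialize: p = 12
Initialize: second = 8
Entering loop: while second > 0:
After iteration 1: p = 8, second = 4
After iteration 2: p = 4, second = 0
Loop ends.

Final answer: 4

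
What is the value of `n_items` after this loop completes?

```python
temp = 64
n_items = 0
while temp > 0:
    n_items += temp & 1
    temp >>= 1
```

Let's trace through this code step by step.

Initialize: temp = 64
Initialize: n_items = 0
Entering loop: while temp > 0:
After iteration 1: temp = 32, n_items = 0
After iteration 2: temp = 16, n_items = 0
After iteration 3: temp = 8, n_items = 0
After iteration 4: temp = 4, n_items = 0
After iteration 5: temp = 2, n_items = 0
After iteration 6: temp = 1, n_items = 0
After iteration 7: temp = 0, n_items = 1
Loop ends.

Final answer: 1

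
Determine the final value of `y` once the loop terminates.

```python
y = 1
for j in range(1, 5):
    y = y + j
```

Let's trace through this code step by step.

Initialize: y = 1
Entering loop: for j in range(1, 5):
After iteration 1: j = 1, y = 2
After iteration 2: j = 2, y = 4
After iteration 3: j = 3, y = 7
After iteration 4: j = 4, y = 11
Loop ends.

Final answer: 11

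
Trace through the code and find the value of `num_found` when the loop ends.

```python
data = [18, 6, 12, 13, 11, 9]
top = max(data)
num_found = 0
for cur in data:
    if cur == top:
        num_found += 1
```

Let's trace through this code step by step.

Initialize: data = [18, 6, 12, 13, 11, 9]
Initialize: top = 18
Initialize: num_found = 0
Entering loop: for cur in data:
After iteration 1: cur = 18, num_found = 1
After iteration 2: cur = 6, num_found = 1
After iteration 3: cur = 12, num_found = 1
After iteration 4: cur = 13, num_found = 1
After iteration 5: cur = 11, num_found = 1
After iteration 6: cur = 9, num_found = 1
Loop ends.

Final answer: 1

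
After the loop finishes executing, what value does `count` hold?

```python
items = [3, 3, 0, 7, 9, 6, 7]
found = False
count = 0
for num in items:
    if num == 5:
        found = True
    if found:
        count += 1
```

Let's trace through this code step by step.

Initialize: items = [3, 3, 0, 7, 9, 6, 7]
Initialize: found = False
Initialize: count = 0
Entering loop: for num in items:
After iteration 1: num = 3, count = 0
After iteration 2: num = 3, count = 0
After iteration 3: num = 0, count = 0
After iteration 4: num = 7, count = 0
After iteration 5: num = 9, count = 0
After iteration 6: num = 6, count = 0
After iteration 7: num = 7, count = 0
Loop ends.

Final answer: 0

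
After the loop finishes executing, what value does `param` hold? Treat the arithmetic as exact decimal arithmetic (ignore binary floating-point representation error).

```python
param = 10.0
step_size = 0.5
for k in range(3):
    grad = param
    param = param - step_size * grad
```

Let's trace through this code step by step.

Initialize: param = 10.0
Initialize: step_size = 0.5
Entering loop: for k in range(3):
After iteration 1: k = 0, param = 5.0, grad = 10.0
After iteration 2: k = 1, param = 2.5, grad = 5.0
After iteration 3: k = 2, param = 1.25, grad = 2.5
Loop ends.

Final answer: 1.25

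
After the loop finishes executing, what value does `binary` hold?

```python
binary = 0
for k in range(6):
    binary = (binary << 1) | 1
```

Let's trace through this code step by step.

Initialize: binary = 0
Entering loop: for k in range(6):
After iteration 1: k = 0, binary = 1
After iteration 2: k = 1, binary = 3
After iteration 3: k = 2, binary = 7
After iteration 4: k = 3, binary = 15
After iteration 5: k = 4, binary = 31
After iteration 6: k = 5, binary = 63
Loop ends.

Final answer: 63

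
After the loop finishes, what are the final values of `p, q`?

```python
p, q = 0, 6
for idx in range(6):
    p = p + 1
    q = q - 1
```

Let's trace through this code step by step.

Initialize: p = 0
Initialize: q = 6
Entering loop: for idx in range(6):
After iteration 1: idx = 0, p = 1, q = 5
After iteration 2: idx = 1, p = 2, q = 4
After iteration 3: idx = 2, p = 3, q = 3
After iteration 4: idx = 3, p = 4, q = 2
After iteration 5: idx = 4, p = 5, q = 1
After iteration 6: idx = 5, p = 6, q = 0
Loop ends.

Final answer: 6, 0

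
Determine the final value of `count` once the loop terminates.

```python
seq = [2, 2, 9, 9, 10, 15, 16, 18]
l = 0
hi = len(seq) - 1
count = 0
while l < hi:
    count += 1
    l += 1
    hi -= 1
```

Let's trace through this code step by step.

Initialize: seq = [2, 2, 9, 9, 10, 15, 16, 18]
Initialize: l = 0
Initialize: hi = 7
Initialize: count = 0
Entering loop: while l < hi:
After iteration 1: l = 1, hi = 6, count = 1
After iteration 2: l = 2, hi = 5, count = 2
After iteration 3: l = 3, hi = 4, count = 3
After iteration 4: l = 4, hi = 3, count = 4
Loop ends.

Final answer: 4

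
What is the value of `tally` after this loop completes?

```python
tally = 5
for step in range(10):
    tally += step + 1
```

Let's trace through this code step by step.

Initialize: tally = 5
Entering loop: for step in range(10):
After iteration 1: step = 0, tally = 6
After iteration 2: step = 1, tally = 8
After iteration 3: step = 2, tally = 11
After iteration 4: step = 3, tally = 15
After iteration 5: step = 4, tally = 20
After iteration 6: step = 5, tally = 26
After iteration 7: step = 6, tally = 33
After iteration 8: step = 7, tally = 41
After iteration 9: step = 8, tally = 50
After iteration 10: step = 9, tally = 60
Loop ends.

Final answer: 60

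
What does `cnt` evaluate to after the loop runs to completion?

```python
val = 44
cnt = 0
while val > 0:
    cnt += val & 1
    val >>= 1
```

Let's trace through this code step by step.

Initialize: val = 44
Initialize: cnt = 0
Entering loop: while val > 0:
After iteration 1: val = 22, cnt = 0
After iteration 2: val = 11, cnt = 0
After iteration 3: val = 5, cnt = 1
After iteration 4: val = 2, cnt = 2
After iteration 5: val = 1, cnt = 2
After iteration 6: val = 0, cnt = 3
Loop ends.

Final answer: 3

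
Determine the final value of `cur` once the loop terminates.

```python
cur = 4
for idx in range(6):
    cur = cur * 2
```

Let's trace through this code step by step.

Initialize: cur = 4
Entering loop: for idx in range(6):
After iteration 1: idx = 0, cur = 8
After iteration 2: idx = 1, cur = 16
After iteration 3: idx = 2, cur = 32
After iteration 4: idx = 3, cur = 64
After iteration 5: idx = 4, cur = 128
After iteration 6: idx = 5, cur = 256
Loop ends.

Final answer: 256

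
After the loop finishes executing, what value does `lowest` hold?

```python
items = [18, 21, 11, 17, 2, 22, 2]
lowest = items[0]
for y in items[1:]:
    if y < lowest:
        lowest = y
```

Let's trace through this code step by step.

Initialize: items = [18, 21, 11, 17, 2, 22, 2]
Initialize: lowest = 18
Entering loop: for y in items[1:]:
After iteration 1: y = 21, lowest = 18
After iteration 2: y = 11, lowest = 11
After iteration 3: y = 17, lowest = 11
After iteration 4: y = 2, lowest = 2
After iteration 5: y = 22, lowest = 2
After iteration 6: y = 2, lowest = 2
Loop ends.

Final answer: 2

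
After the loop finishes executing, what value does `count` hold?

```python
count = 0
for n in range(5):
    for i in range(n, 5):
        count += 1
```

Let's trace through this code step by step.

Initialize: count = 0
Entering loop: for n in range(5):
After iteration 1: n = 0, count = 5
After iteration 2: n = 1, count = 9
After iteration 3: n = 2, count = 12
After iteration 4: n = 3, count = 14
After iteration 5: n = 4, count = 15
Loop ends.

Final answer: 15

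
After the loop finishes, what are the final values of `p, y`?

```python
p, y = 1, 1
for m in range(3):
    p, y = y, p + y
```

Let's trace through this code step by step.

Initialize: p = 1
Initialize: y = 1
Entering loop: for m in range(3):
After iteration 1: m = 0, p = 1, y = 2
After iteration 2: m = 1, p = 2, y = 3
After iteration 3: m = 2, p = 3, y = 5
Loop ends.

Final answer: 3, 5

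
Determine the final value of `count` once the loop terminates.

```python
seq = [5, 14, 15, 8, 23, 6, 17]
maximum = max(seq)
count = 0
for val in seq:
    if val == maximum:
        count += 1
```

Let's trace through this code step by step.

Initialize: seq = [5, 14, 15, 8, 23, 6, 17]
Initialize: maximum = 23
Initialize: count = 0
Entering loop: for val in seq:
After iteration 1: val = 5, count = 0
After iteration 2: val = 14, count = 0
After iteration 3: val = 15, count = 0
After iteration 4: val = 8, count = 0
After iteration 5: val = 23, count = 1
After iteration 6: val = 6, count = 1
After iteration 7: val = 17, count = 1
Loop ends.

Final answer: 1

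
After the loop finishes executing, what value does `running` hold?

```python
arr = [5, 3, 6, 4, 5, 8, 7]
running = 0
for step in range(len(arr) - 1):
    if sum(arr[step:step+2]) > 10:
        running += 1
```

Let's trace through this code step by step.

Initialize: arr = [5, 3, 6, 4, 5, 8, 7]
Initialize: running = 0
Entering loop: for step in range(len(arr) - 1):
After iteration 1: step = 0, running = 0
After iteration 2: step = 1, running = 0
After iteration 3: step = 2, running = 0
After iteration 4: step = 3, running = 0
After iteration 5: step = 4, running = 1
After iteration 6: step = 5, running = 2
Loop ends.

Final answer: 2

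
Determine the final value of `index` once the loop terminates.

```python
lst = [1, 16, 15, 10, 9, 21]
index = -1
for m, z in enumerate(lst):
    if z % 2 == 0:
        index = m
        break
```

Let's trace through this code step by step.

Initialize: lst = [1, 16, 15, 10, 9, 21]
Initialize: index = -1
Entering loop: for m, z in enumerate(lst):
After iteration 1: m = 0, z = 1, index = -1
After iteration 2: m = 1, z = 16, index = 1
Loop ends.

Final answer: 1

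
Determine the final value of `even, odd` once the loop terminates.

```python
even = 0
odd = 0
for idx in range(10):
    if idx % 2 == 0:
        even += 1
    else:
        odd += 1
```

Let's trace through this code step by step.

Initialize: even = 0
Initialize: odd = 0
Entering loop: for idx in range(10):
After iteration 1: idx = 0, even = 1, odd = 0
After iteration 2: idx = 1, even = 1, odd = 1
After iteration 3: idx = 2, even = 2, odd = 1
After iteration 4: idx = 3, even = 2, odd = 2
After iteration 5: idx = 4, even = 3, odd = 2
After iteration 6: idx = 5, even = 3, odd = 3
After iteration 7: idx = 6, even = 4, odd = 3
After iteration 8: idx = 7, even = 4, odd = 4
After iteration 9: idx = 8, even = 5, odd = 4
After iteration 10: idx = 9, even = 5, odd = 5
Loop ends.

Final answer: 5, 5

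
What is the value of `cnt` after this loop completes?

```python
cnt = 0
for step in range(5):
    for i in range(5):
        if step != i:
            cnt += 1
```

Let's trace through this code step by step.

Initialize: cnt = 0
Entering loop: for step in range(5):
After iteration 1: step = 0, cnt = 4
After iteration 2: step = 1, cnt = 8
After iteration 3: step = 2, cnt = 12
After iteration 4: step = 3, cnt = 16
After iteration 5: step = 4, cnt = 20
Loop ends.

Final answer: 20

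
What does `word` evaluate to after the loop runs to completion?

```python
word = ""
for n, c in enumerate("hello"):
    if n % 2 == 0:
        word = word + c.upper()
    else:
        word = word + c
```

Let's trace through this code step by step.

Initialize: word = ''
Entering loop: for n, c in enumerate("hello"):
After iteration 1: n = 0, c = 'h', word = 'H'
After iteration 2: n = 1, c = 'e', word = 'He'
After iteration 3: n = 2, c = 'l', word = 'HeL'
After iteration 4: n = 3, c = 'l', word = 'HeLl'
After iteration 5: n = 4, c = 'o', word = 'HeLlO'
Loop ends.

Final answer: 'HeLlO'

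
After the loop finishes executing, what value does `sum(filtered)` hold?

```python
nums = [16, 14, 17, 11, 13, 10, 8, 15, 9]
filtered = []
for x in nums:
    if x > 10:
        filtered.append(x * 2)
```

Let's trace through this code step by step.

Initialize: nums = [16, 14, 17, 11, 13, 10, 8, 15, 9]
Initialize: filtered = []
Entering loop: for x in nums:
After iteration 1: x = 16, filtered = [32]
After iteration 2: x = 14, filtered = [32, 28]
After iteration 3: x = 17, filtered = [32, 28, 34]
After iteration 4: x = 11, filtered = [32, 28, 34, 22]
After iteration 5: x = 13, filtered = [32, 28, 34, 22, 26]
After iteration 6: x = 10, filtered = [32, 28, 34, 22, 26]
After iteration 7: x = 8, filtered = [32, 28, 34, 22, 26]
After iteration 8: x = 15, filtered = [32, 28, 34, 22, 26, 30]
After iteration 9: x = 9, filtered = [32, 28, 34, 22, 26, 30]
Loop ends.
sum(filtered) = 172

Final answer: 172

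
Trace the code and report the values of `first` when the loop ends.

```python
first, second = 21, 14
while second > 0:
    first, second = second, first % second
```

Let's trace through this code step by step.

Initialize: first = 21
Initialize: second = 14
Entering loop: while second > 0:
After iteration 1: first = 14, second = 7
After iteration 2: first = 7, second = 0
Loop ends.

Final answer: 7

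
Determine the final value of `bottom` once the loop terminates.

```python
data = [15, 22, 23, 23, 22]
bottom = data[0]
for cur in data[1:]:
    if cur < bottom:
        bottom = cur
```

Let's trace through this code step by step.

Initialize: data = [15, 22, 23, 23, 22]
Initialize: bottom = 15
Entering loop: for cur in data[1:]:
After iteration 1: cur = 22, bottom = 15
After iteration 2: cur = 23, bottom = 15
After iteration 3: cur = 23, bottom = 15
After iteration 4: cur = 22, bottom = 15
Loop ends.

Final answer: 15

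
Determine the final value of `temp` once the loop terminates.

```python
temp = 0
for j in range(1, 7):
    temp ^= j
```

Let's trace through this code step by step.

Initialize: temp = 0
Entering loop: for j in range(1, 7):
After iteration 1: j = 1, temp = 1
After iteration 2: j = 2, temp = 3
After iteration 3: j = 3, temp = 0
After iteration 4: j = 4, temp = 4
After iteration 5: j = 5, temp = 1
After iteration 6: j = 6, temp = 7
Loop ends.

Final answer: 7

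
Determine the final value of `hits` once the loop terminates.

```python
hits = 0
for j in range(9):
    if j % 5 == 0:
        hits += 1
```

Let's trace through this code step by step.

Initialize: hits = 0
Entering loop: for j in range(9):
After iteration 1: j = 0, hits = 1
After iteration 2: j = 1, hits = 1
After iteration 3: j = 2, hits = 1
After iteration 4: j = 3, hits = 1
After iteration 5: j = 4, hits = 1
After iteration 6: j = 5, hits = 2
After iteration 7: j = 6, hits = 2
After iteration 8: j = 7, hits = 2
After iteration 9: j = 8, hits = 2
Loop ends.

Final answer: 2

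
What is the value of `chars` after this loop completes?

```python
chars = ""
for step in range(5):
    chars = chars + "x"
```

Let's trace through this code step by step.

Initialize: chars = ''
Entering loop: for step in range(5):
After iteration 1: step = 0, chars = 'x'
After iteration 2: step = 1, chars = 'xx'
After iteration 3: step = 2, chars = 'xxx'
After iteration 4: step = 3, chars = 'xxxx'
After iteration 5: step = 4, chars = 'xxxxx'
Loop ends.

Final answer: 'xxxxx'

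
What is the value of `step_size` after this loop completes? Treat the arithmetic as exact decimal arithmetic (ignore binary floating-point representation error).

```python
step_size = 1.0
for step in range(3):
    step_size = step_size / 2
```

Let's trace through this code step by step.

Initialize: step_size = 1.0
Entering loop: for step in range(3):
After iteration 1: step = 0, step_size = 0.5
After iteration 2: step = 1, step_size = 0.25
After iteration 3: step = 2, step_size = 0.125
Loop ends.

Final answer: 0.125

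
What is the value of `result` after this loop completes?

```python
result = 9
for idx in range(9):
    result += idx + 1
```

Let's trace through this code step by step.

Initialize: result = 9
Entering loop: for idx in range(9):
After iteration 1: idx = 0, result = 10
After iteration 2: idx = 1, result = 12
After iteration 3: idx = 2, result = 15
After iteration 4: idx = 3, result = 19
After iteration 5: idx = 4, result = 24
After iteration 6: idx = 5, result = 30
After iteration 7: idx = 6, result = 37
After iteration 8: idx = 7, result = 45
After iteration 9: idx = 8, result = 54
Loop ends.

Final answer: 54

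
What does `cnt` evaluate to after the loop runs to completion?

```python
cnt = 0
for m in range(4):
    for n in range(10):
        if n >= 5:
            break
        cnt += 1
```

Let's trace through this code step by step.

Initialize: cnt = 0
Entering loop: for m in range(4):
After iteration 1: m = 0, cnt = 5
After iteration 2: m = 1, cnt = 10
After iteration 3: m = 2, cnt = 15
After iteration 4: m = 3, cnt = 20
Loop ends.

Final answer: 20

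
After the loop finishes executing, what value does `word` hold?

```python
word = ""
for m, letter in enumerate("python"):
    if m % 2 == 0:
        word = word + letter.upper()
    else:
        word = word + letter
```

Let's trace through this code step by step.

Initialize: word = ''
Entering loop: for m, letter in enumerate("python"):
After iteration 1: m = 0, letter = 'p', word = 'P'
After iteration 2: m = 1, letter = 'y', word = 'Py'
After iteration 3: m = 2, letter = 't', word = 'PyT'
After iteration 4: m = 3, letter = 'h', word = 'PyTh'
After iteration 5: m = 4, letter = 'o', word = 'PyThO'
After iteration 6: m = 5, letter = 'n', word = 'PyThOn'
Loop ends.

Final answer: 'PyThOn'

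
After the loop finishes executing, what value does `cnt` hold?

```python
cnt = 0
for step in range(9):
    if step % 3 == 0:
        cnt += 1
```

Let's trace through this code step by step.

Initialize: cnt = 0
Entering loop: for step in range(9):
After iteration 1: step = 0, cnt = 1
After iteration 2: step = 1, cnt = 1
After iteration 3: step = 2, cnt = 1
After iteration 4: step = 3, cnt = 2
After iteration 5: step = 4, cnt = 2
After iteration 6: step = 5, cnt = 2
After iteration 7: step = 6, cnt = 3
After iteration 8: step = 7, cnt = 3
After iteration 9: step = 8, cnt = 3
Loop ends.

Final answer: 3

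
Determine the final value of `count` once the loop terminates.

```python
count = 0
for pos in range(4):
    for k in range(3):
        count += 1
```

Let's trace through this code step by step.

Initialize: count = 0
Entering loop: for pos in range(4):
After iteration 1: pos = 0, count = 3
After iteration 2: pos = 1, count = 6
After iteration 3: pos = 2, count = 9
After iteration 4: pos = 3, count = 12
Loop ends.

Final answer: 12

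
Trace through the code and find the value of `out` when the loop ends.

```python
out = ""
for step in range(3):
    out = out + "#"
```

Let's trace through this code step by step.

Initialize: out = ''
Entering loop: for step in range(3):
After iteration 1: step = 0, out = '#'
After iteration 2: step = 1, out = '##'
After iteration 3: step = 2, out = '###'
Loop ends.

Final answer: '###'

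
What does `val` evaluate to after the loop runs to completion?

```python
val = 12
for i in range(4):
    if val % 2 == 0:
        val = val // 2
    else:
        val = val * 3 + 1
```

Let's trace through this code step by step.

Initialize: val = 12
Entering loop: for i in range(4):
After iteration 1: i = 0, val = 6
After iteration 2: i = 1, val = 3
After iteration 3: i = 2, val = 10
After iteration 4: i = 3, val = 5
Loop ends.

Final answer: 5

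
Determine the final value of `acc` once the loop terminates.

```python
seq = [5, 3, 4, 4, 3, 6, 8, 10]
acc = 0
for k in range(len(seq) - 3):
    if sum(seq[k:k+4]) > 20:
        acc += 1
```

Let's trace through this code step by step.

Initialize: seq = [5, 3, 4, 4, 3, 6, 8, 10]
Initialize: acc = 0
Entering loop: for k in range(len(seq) - 3):
After iteration 1: k = 0, acc = 0
After iteration 2: k = 1, acc = 0
After iteration 3: k = 2, acc = 0
After iteration 4: k = 3, acc = 1
After iteration 5: k = 4, acc = 2
Loop ends.

Final answer: 2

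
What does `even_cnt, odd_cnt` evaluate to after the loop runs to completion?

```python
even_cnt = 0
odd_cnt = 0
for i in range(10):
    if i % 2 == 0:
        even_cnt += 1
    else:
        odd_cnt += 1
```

Let's trace through this code step by step.

Initialize: even_cnt = 0
Initialize: odd_cnt = 0
Entering loop: for i in range(10):
After iteration 1: i = 0, even_cnt = 1, odd_cnt = 0
After iteration 2: i = 1, even_cnt = 1, odd_cnt = 1
After iteration 3: i = 2, even_cnt = 2, odd_cnt = 1
After iteration 4: i = 3, even_cnt = 2, odd_cnt = 2
After iteration 5: i = 4, even_cnt = 3, odd_cnt = 2
After iteration 6: i = 5, even_cnt = 3, odd_cnt = 3
After iteration 7: i = 6, even_cnt = 4, odd_cnt = 3
After iteration 8: i = 7, even_cnt = 4, odd_cnt = 4
After iteration 9: i = 8, even_cnt = 5, odd_cnt = 4
After iteration 10: i = 9, even_cnt = 5, odd_cnt = 5
Loop ends.

Final answer: 5, 5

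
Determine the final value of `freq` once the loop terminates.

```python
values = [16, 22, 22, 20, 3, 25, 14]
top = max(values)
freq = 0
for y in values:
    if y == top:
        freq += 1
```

Let's trace through this code step by step.

Initialize: values = [16, 22, 22, 20, 3, 25, 14]
Initialize: top = 25
Initialize: freq = 0
Entering loop: for y in values:
After iteration 1: y = 16, freq = 0
After iteration 2: y = 22, freq = 0
After iteration 3: y = 22, freq = 0
After iteration 4: y = 20, freq = 0
After iteration 5: y = 3, freq = 0
After iteration 6: y = 25, freq = 1
After iteration 7: y = 14, freq = 1
Loop ends.

Final answer: 1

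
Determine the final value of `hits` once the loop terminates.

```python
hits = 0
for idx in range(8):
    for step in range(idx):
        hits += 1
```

Let's trace through this code step by step.

Initialize: hits = 0
Entering loop: for idx in range(8):
After iteration 1: idx = 0, hits = 0
After iteration 2: idx = 1, hits = 1, step = 0
After iteration 3: idx = 2, hits = 3, step = 1
After iteration 4: idx = 3, hits = 6, step = 2
After iteration 5: idx = 4, hits = 10, step = 3
After iteration 6: idx = 5, hits = 15, step = 4
After iteration 7: idx = 6, hits = 21, step = 5
After iteration 8: idx = 7, hits = 28, step = 6
Loop ends.

Final answer: 28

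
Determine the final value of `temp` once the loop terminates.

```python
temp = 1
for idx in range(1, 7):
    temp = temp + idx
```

Let's trace through this code step by step.

Initialize: temp = 1
Entering loop: for idx in range(1, 7):
After iteration 1: idx = 1, temp = 2
After iteration 2: idx = 2, temp = 4
After iteration 3: idx = 3, temp = 7
After iteration 4: idx = 4, temp = 11
After iteration 5: idx = 5, temp = 16
After iteration 6: idx = 6, temp = 22
Loop ends.

Final answer: 22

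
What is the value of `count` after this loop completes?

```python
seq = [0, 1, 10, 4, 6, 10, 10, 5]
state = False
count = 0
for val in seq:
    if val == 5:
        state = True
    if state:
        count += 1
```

Let's trace through this code step by step.

Initialize: seq = [0, 1, 10, 4, 6, 10, 10, 5]
Initialize: state = False
Initialize: count = 0
Entering loop: for val in seq:
After iteration 1: val = 0, state = False, count = 0
After iteration 2: val = 1, state = False, count = 0
After iteration 3: val = 10, state = False, count = 0
After iteration 4: val = 4, state = False, count = 0
After iteration 5: val = 6, state = False, count = 0
After iteration 6: val = 10, state = False, count = 0
After iteration 7: val = 10, state = False, count = 0
After iteration 8: val = 5, state = True, count = 1
Loop ends.

Final answer: 1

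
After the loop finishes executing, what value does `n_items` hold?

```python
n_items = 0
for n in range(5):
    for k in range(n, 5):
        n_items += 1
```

Let's trace through this code step by step.

Initialize: n_items = 0
Entering loop: for n in range(5):
After iteration 1: n = 0, n_items = 5
After iteration 2: n = 1, n_items = 9
After iteration 3: n = 2, n_items = 12
After iteration 4: n = 3, n_items = 14
After iteration 5: n = 4, n_items = 15
Loop ends.

Final answer: 15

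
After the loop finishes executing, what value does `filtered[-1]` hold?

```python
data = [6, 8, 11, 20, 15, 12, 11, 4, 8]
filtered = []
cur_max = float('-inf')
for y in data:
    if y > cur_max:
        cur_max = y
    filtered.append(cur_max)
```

Let's trace through this code step by step.

Initialize: data = [6, 8, 11, 20, 15, 12, 11, 4, 8]
Initialize: filtered = []
Initialize: cur_max = -inf
Entering loop: for y in data:
After iteration 1: y = 6, filtered = [6], cur_max = 6
After iteration 2: y = 8, filtered = [6, 8], cur_max = 8
After iteration 3: y = 11, filtered = [6, 8, 11], cur_max = 11
After iteration 4: y = 20, filtered = [6, 8, 11, 20], cur_max = 20
After iteration 5: y = 15, filtered = [6, 8, 11, 20, 20], cur_max = 20
After iteration 6: y = 12, filtered = [6, 8, 11, 20, 20, 20], cur_max = 20
After iteration 7: y = 11, filtered = [6, 8, 11, 20, 20, 20, 20], cur_max = 20
After iteration 8: y = 4, filtered = [6, 8, 11, 20, 20, 20, 20, 20], cur_max = 20
After iteration 9: y = 8, filtered = [6, 8, 11, 20, 20, 20, 20, 20, 20], cur_max = 20
Loop ends.
filtered[-1] = 20

Final answer: 20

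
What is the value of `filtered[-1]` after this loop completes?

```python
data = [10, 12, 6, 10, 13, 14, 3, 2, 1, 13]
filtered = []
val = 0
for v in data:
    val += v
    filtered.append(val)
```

Let's trace through this code step by step.

Initialize: data = [10, 12, 6, 10, 13, 14, 3, 2, 1, 13]
Initialize: filtered = []
Initialize: val = 0
Entering loop: for v in data:
After iteration 1: v = 10, filtered = [10], val = 10
After iteration 2: v = 12, filtered = [10, 22], val = 22
After iteration 3: v = 6, filtered = [10, 22, 28], val = 28
After iteration 4: v = 10, filtered = [10, 22, 28, 38], val = 38
After iteration 5: v = 13, filtered = [10, 22, 28, 38, 51], val = 51
After iteration 6: v = 14, filtered = [10, 22, 28, 38, 51, 65], val = 65
After iteration 7: v = 3, filtered = [10, 22, 28, 38, 51, 65, 68], val = 68
After iteration 8: v = 2, filtered = [10, 22, 28, 38, 51, 65, 68, 70], val = 70
After iteration 9: v = 1, filtered = [10, 22, 28, 38, 51, 65, 68, 70, 71], val = 71
After iteration 10: v = 13, filtered = [10, 22, 28, 38, 51, 65, 68, 70, 71, 84], val = 84
Loop ends.
filtered[-1] = 84

Final answer: 84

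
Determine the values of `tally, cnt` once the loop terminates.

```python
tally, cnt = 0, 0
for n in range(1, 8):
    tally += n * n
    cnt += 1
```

Let's trace through this code step by step.

Initialize: tally = 0
Initialize: cnt = 0
Entering loop: for n in range(1, 8):
After iteration 1: n = 1, tally = 1, cnt = 1
After iteration 2: n = 2, tally = 5, cnt = 2
After iteration 3: n = 3, tally = 14, cnt = 3
After iteration 4: n = 4, tally = 30, cnt = 4
After iteration 5: n = 5, tally = 55, cnt = 5
After iteration 6: n = 6, tally = 91, cnt = 6
After iteration 7: n = 7, tally = 140, cnt = 7
Loop ends.

Final answer: 140, 7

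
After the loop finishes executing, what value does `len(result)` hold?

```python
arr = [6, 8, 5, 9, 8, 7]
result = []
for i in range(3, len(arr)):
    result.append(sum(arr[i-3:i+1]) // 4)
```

Let's trace through this code step by step.

Initialize: arr = [6, 8, 5, 9, 8, 7]
Initialize: result = []
Entering loop: for i in range(3, len(arr)):
After iteration 1: i = 3, result = [7]
After iteration 2: i = 4, result = [7, 7]
After iteration 3: i = 5, result = [7, 7, 7]
Loop ends.
len(result) = 3

Final answer: 3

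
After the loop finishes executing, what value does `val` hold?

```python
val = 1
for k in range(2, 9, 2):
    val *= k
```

Let's trace through this code step by step.

Initialize: val = 1
Entering loop: for k in range(2, 9, 2):
After iteration 1: k = 2, val = 2
After iteration 2: k = 4, val = 8
After iteration 3: k = 6, val = 48
After iteration 4: k = 8, val = 384
Loop ends.

Final answer: 384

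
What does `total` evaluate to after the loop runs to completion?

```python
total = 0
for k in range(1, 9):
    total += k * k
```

Let's trace through this code step by step.

Initialize: total = 0
Entering loop: for k in range(1, 9):
After iteration 1: k = 1, total = 1
After iteration 2: k = 2, total = 5
After iteration 3: k = 3, total = 14
After iteration 4: k = 4, total = 30
After iteration 5: k = 5, total = 55
After iteration 6: k = 6, total = 91
After iteration 7: k = 7, total = 140
After iteration 8: k = 8, total = 204
Loop ends.

Final answer: 204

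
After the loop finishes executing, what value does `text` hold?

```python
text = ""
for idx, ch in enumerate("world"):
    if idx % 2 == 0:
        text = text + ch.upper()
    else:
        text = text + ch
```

Let's trace through this code step by step.

Initialize: text = ''
Entering loop: for idx, ch in enumerate("world"):
After iteration 1: idx = 0, ch = 'w', text = 'W'
After iteration 2: idx = 1, ch = 'o', text = 'Wo'
After iteration 3: idx = 2, ch = 'r', text = 'WoR'
After iteration 4: idx = 3, ch = 'l', text = 'WoRl'
After iteration 5: idx = 4, ch = 'd', text = 'WoRlD'
Loop ends.

Final answer: 'WoRlD'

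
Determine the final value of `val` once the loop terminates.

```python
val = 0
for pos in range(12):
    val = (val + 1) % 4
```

Let's trace through this code step by step.

Initialize: val = 0
Entering loop: for pos in range(12):
After iteration 1: pos = 0, val = 1
After iteration 2: pos = 1, val = 2
After iteration 3: pos = 2, val = 3
After iteration 4: pos = 3, val = 0
After iteration 5: pos = 4, val = 1
After iteration 6: pos = 5, val = 2
After iteration 7: pos = 6, val = 3
After iteration 8: pos = 7, val = 0
After iteration 9: pos = 8, val = 1
After iteration 10: pos = 9, val = 2
After iteration 11: pos = 10, val = 3
After iteration 12: pos = 11, val = 0
Loop ends.

Final answer: 0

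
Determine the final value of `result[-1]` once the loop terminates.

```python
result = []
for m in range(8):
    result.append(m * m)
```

Let's trace through this code step by step.

Initialize: result = []
Entering loop: for m in range(8):
After iteration 1: m = 0, result = [0]
After iteration 2: m = 1, result = [0, 1]
After iteration 3: m = 2, result = [0, 1, 4]
After iteration 4: m = 3, result = [0, 1, 4, 9]
After iteration 5: m = 4, result = [0, 1, 4, 9, 16]
After iteration 6: m = 5, result = [0, 1, 4, 9, 16, 25]
After iteration 7: m = 6, result = [0, 1, 4, 9, 16, 25, 36]
After iteration 8: m = 7, result = [0, 1, 4, 9, 16, 25, 36, 49]
Loop ends.
result[-1] = 49

Final answer: 49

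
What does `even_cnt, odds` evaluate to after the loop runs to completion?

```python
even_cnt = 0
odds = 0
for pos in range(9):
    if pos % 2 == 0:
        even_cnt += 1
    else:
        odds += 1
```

Let's trace through this code step by step.

Initialize: even_cnt = 0
Initialize: odds = 0
Entering loop: for pos in range(9):
After iteration 1: pos = 0, even_cnt = 1, odds = 0
After iteration 2: pos = 1, even_cnt = 1, odds = 1
After iteration 3: pos = 2, even_cnt = 2, odds = 1
After iteration 4: pos = 3, even_cnt = 2, odds = 2
After iteration 5: pos = 4, even_cnt = 3, odds = 2
After iteration 6: pos = 5, even_cnt = 3, odds = 3
After iteration 7: pos = 6, even_cnt = 4, odds = 3
After iteration 8: pos = 7, even_cnt = 4, odds = 4
After iteration 9: pos = 8, even_cnt = 5, odds = 4
Loop ends.

Final answer: 5, 4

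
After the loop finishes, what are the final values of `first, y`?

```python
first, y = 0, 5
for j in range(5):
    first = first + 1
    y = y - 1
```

Let's trace through this code step by step.

Initialize: first = 0
Initialize: y = 5
Entering loop: for j in range(5):
After iteration 1: j = 0, first = 1, y = 4
After iteration 2: j = 1, first = 2, y = 3
After iteration 3: j = 2, first = 3, y = 2
After iteration 4: j = 3, first = 4, y = 1
After iteration 5: j = 4, first = 5, y = 0
Loop ends.

Final answer: 5, 0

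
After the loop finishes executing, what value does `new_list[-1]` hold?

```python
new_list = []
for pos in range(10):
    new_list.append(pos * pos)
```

Let's trace through this code step by step.

Initialize: new_list = []
Entering loop: for pos in range(10):
After iteration 1: pos = 0, new_list = [0]
After iteration 2: pos = 1, new_list = [0, 1]
After iteration 3: pos = 2, new_list = [0, 1, 4]
After iteration 4: pos = 3, new_list = [0, 1, 4, 9]
After iteration 5: pos = 4, new_list = [0, 1, 4, 9, 16]
After iteration 6: pos = 5, new_list = [0, 1, 4, 9, 16, 25]
After iteration 7: pos = 6, new_list = [0, 1, 4, 9, 16, 25, 36]
After iteration 8: pos = 7, new_list = [0, 1, 4, 9, 16, 25, 36, 49]
After iteration 9: pos = 8, new_list = [0, 1, 4, 9, 16, 25, 36, 49, 64]
After iteration 10: pos = 9, new_list = [0, 1, 4, 9, 16, 25, 36, 49, 64, 81]
Loop ends.
new_list[-1] = 81

Final answer: 81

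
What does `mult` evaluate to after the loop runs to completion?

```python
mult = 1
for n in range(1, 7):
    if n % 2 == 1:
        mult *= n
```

Let's trace through this code step by step.

Initialize: mult = 1
Entering loop: for n in range(1, 7):
After iteration 1: n = 1, mult = 1
After iteration 2: n = 2, mult = 1
After iteration 3: n = 3, mult = 3
After iteration 4: n = 4, mult = 3
After iteration 5: n = 5, mult = 15
After iteration 6: n = 6, mult = 15
Loop ends.

Final answer: 15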